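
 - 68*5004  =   -340272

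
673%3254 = 673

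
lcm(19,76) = 76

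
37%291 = 37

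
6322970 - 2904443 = 3418527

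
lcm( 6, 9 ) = 18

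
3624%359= 34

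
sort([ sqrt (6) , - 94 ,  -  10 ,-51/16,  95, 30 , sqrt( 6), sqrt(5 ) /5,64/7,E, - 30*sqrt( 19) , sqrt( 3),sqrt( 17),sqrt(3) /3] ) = [ - 30*sqrt( 19 ) , - 94, - 10 , -51/16, sqrt( 5)/5,  sqrt( 3 )/3,sqrt(3),sqrt( 6),  sqrt( 6 ) , E , sqrt (17),64/7 , 30,95] 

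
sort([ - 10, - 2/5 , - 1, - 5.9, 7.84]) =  [ - 10,- 5.9, - 1, - 2/5,  7.84 ] 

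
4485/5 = 897 = 897.00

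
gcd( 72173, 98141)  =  1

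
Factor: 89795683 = 17^1 * 5282099^1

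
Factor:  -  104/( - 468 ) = 2/9 = 2^1*3^(-2 )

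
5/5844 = 5/5844 = 0.00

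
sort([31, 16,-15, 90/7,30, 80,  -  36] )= [ - 36, - 15,90/7,16,  30,31, 80 ]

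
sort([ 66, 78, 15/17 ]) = [ 15/17,66, 78 ]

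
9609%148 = 137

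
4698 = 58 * 81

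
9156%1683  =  741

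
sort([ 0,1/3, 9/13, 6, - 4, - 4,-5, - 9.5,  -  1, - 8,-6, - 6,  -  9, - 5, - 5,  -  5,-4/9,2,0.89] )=[ -9.5, - 9,-8, - 6, - 6, - 5, - 5, - 5, -5, - 4, - 4,  -  1, - 4/9,0,1/3, 9/13, 0.89, 2, 6 ] 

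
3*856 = 2568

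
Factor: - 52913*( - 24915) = 1318327395=3^1*5^1 *7^1 *11^1*151^1 * 7559^1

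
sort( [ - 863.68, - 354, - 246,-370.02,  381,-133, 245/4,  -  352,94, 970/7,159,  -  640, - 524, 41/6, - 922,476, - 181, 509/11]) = [-922,- 863.68, -640,-524, - 370.02, - 354, - 352,  -  246,  -  181, - 133,41/6,509/11, 245/4, 94 , 970/7,  159, 381,476]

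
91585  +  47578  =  139163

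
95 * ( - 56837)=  - 5399515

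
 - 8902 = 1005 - 9907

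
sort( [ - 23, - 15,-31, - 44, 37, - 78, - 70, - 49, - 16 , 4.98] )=[-78, - 70, - 49, - 44, - 31, - 23,-16,  -  15, 4.98,37] 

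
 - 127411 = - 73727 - 53684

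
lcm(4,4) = 4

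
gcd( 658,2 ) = 2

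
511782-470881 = 40901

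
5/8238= 5/8238 = 0.00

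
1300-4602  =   - 3302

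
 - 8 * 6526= - 52208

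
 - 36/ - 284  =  9/71 = 0.13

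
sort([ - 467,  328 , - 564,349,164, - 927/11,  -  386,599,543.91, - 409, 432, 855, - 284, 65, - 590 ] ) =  [ - 590, - 564,  -  467, - 409, - 386, - 284,-927/11,65,164,328,349,432 , 543.91,599,855 ] 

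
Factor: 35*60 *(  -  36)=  - 75600= -2^4*3^3*5^2*7^1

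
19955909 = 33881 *589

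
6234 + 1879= 8113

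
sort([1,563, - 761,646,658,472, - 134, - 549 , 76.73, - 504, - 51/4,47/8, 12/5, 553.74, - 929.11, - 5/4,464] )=[  -  929.11, - 761, - 549 ,  -  504, -134, - 51/4, - 5/4, 1, 12/5, 47/8,76.73,464,472,  553.74, 563,646, 658]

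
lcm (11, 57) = 627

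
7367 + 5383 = 12750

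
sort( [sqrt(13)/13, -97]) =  [-97 , sqrt( 13 )/13 ]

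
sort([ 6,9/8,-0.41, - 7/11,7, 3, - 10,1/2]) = [ - 10, - 7/11, - 0.41,1/2,9/8,3, 6, 7 ]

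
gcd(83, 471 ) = 1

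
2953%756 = 685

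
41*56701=2324741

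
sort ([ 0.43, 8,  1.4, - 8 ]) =[ -8, 0.43,1.4, 8]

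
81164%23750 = 9914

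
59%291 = 59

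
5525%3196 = 2329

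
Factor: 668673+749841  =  1418514  =  2^1*3^1*17^1*13907^1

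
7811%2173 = 1292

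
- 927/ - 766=1 + 161/766   =  1.21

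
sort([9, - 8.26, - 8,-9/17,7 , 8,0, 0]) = [ - 8.26 , - 8,  -  9/17, 0,0,7,8 , 9]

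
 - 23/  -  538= 23/538  =  0.04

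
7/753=7/753  =  0.01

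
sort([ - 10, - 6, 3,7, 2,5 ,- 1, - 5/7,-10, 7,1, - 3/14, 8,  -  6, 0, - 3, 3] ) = [ - 10, -10 , - 6, - 6,  -  3,-1, - 5/7  ,- 3/14, 0,1,  2, 3, 3,  5, 7, 7, 8 ] 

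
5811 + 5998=11809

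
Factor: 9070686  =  2^1*3^2*503927^1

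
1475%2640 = 1475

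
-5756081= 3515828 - 9271909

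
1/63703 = 1/63703 = 0.00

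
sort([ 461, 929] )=[ 461, 929] 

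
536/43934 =268/21967 = 0.01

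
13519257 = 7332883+6186374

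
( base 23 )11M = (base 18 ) 1DG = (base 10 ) 574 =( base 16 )23E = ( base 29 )JN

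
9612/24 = 400 + 1/2  =  400.50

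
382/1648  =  191/824 = 0.23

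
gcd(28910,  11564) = 5782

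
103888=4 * 25972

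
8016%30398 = 8016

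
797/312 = 2  +  173/312  =  2.55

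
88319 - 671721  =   - 583402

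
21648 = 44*492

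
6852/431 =6852/431 =15.90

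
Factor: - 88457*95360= - 2^7*5^1*53^1* 149^1*1669^1 = - 8435259520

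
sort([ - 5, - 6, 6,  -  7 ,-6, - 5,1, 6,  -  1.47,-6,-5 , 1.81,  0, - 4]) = [ - 7, - 6 , - 6, - 6,  -  5,- 5, - 5, - 4, - 1.47,0,1,1.81,6, 6]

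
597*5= 2985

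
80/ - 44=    - 2 +2/11 = - 1.82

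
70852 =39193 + 31659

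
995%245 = 15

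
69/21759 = 23/7253 = 0.00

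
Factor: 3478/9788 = 2^ ( - 1 )*37^1*47^1*2447^ ( - 1) = 1739/4894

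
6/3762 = 1/627 = 0.00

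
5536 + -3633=1903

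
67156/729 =92 + 88/729 = 92.12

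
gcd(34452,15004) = 44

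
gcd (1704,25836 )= 12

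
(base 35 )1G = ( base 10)51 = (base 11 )47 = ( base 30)1L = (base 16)33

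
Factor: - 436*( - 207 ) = 90252 = 2^2*3^2*23^1*109^1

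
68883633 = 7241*9513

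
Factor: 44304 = 2^4* 3^1*13^1*71^1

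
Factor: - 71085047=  - 11^1*157^1*41161^1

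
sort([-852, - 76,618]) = [ - 852, - 76, 618 ] 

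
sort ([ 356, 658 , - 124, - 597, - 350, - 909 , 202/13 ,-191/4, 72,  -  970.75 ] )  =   [ - 970.75, - 909,-597, - 350,-124 , - 191/4, 202/13 , 72,356,658]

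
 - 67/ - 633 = 67/633 =0.11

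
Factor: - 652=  - 2^2*163^1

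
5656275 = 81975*69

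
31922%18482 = 13440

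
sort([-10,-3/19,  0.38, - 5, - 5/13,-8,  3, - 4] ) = [ - 10,-8, -5,-4, - 5/13, - 3/19, 0.38,3 ] 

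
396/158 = 2 + 40/79 =2.51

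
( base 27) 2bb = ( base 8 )3346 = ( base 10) 1766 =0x6E6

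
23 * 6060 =139380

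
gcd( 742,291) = 1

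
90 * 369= 33210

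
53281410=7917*6730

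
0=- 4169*0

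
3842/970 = 3 + 466/485=3.96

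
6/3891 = 2/1297 = 0.00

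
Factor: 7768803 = 3^1*7^2*41^1*1289^1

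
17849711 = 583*30617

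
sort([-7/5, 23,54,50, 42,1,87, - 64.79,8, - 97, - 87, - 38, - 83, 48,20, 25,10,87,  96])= [ - 97, - 87 , - 83, - 64.79,-38, - 7/5,1,  8,10, 20,23, 25,42, 48,50,54,87,87, 96]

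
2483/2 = 1241 +1/2 = 1241.50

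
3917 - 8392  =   - 4475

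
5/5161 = 5/5161= 0.00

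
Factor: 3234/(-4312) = -3/4 = -  2^( - 2 )*3^1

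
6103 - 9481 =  - 3378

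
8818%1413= 340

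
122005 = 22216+99789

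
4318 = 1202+3116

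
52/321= 52/321 = 0.16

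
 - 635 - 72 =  - 707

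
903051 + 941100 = 1844151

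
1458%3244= 1458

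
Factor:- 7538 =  - 2^1*3769^1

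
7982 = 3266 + 4716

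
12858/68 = 6429/34 = 189.09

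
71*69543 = 4937553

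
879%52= 47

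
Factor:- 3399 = -3^1*11^1*103^1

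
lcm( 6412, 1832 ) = 12824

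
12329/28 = 440 + 9/28 = 440.32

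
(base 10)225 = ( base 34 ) 6l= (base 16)e1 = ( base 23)9I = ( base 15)100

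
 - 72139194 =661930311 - 734069505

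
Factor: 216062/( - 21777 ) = -506/51 = -2^1 * 3^(-1 )*11^1 * 17^ (-1)*23^1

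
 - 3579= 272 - 3851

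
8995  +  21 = 9016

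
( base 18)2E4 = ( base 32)S8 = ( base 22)1j2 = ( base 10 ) 904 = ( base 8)1610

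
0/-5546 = 0/1= -0.00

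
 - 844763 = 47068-891831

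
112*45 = 5040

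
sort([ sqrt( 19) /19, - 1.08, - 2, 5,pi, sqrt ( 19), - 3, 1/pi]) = [  -  3, - 2, - 1.08, sqrt (19)/19,1/pi, pi,sqrt( 19 ),5]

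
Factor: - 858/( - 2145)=2/5=2^1*5^( - 1 )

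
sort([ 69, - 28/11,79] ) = [ - 28/11,69, 79]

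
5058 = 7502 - 2444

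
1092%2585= 1092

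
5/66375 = 1/13275 = 0.00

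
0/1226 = 0 = 0.00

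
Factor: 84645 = 3^4 * 5^1*11^1*19^1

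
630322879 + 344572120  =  974894999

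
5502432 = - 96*(-57317) 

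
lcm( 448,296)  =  16576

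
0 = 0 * ( - 208 )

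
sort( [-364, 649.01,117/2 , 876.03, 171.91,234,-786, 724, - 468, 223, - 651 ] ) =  [ - 786, - 651,-468, - 364,117/2, 171.91,223, 234,649.01,724,876.03 ]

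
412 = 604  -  192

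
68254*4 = 273016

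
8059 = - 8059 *( - 1) 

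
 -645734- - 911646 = 265912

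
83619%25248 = 7875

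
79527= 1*79527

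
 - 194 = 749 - 943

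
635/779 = 635/779  =  0.82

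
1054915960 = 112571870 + 942344090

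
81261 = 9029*9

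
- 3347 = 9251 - 12598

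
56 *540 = 30240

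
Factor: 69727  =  7^2 * 1423^1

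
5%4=1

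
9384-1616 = 7768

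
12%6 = 0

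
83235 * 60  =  4994100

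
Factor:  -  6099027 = -3^1*11^1 * 421^1*439^1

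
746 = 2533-1787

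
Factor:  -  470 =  - 2^1*5^1 * 47^1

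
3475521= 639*5439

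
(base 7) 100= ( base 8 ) 61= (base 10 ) 49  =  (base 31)1I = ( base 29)1K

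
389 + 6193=6582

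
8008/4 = 2002 = 2002.00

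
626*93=58218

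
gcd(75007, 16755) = 1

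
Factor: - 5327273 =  - 7^1*17^1*89^1*503^1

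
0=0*25396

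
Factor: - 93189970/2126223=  - 2^1*3^( - 3)*5^1*11^( - 1)*113^1*7159^( - 1)*82469^1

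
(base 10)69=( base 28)2d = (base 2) 1000101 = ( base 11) 63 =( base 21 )36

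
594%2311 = 594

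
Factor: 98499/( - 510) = - 32833/170 = - 2^( - 1)*5^( - 1 )*17^( -1)*32833^1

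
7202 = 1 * 7202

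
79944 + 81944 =161888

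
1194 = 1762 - 568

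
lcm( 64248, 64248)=64248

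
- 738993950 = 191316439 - 930310389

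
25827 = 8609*3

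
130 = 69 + 61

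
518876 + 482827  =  1001703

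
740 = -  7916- - 8656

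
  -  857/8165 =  - 1 + 7308/8165 = -0.10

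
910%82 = 8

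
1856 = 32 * 58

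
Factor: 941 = 941^1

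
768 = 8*96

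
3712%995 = 727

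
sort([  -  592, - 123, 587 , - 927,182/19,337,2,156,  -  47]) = [ - 927, - 592, - 123, - 47 , 2 , 182/19,156, 337, 587]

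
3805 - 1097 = 2708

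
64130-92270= - 28140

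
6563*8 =52504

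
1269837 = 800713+469124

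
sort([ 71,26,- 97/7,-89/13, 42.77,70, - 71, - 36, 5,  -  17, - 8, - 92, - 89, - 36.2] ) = [- 92,-89, - 71,-36.2, - 36, - 17, - 97/7, - 8, - 89/13, 5,  26,  42.77, 70, 71]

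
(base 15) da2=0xc05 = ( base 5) 44302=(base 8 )6005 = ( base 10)3077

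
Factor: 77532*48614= 3769140648 = 2^3*3^1*7^1 * 13^1*71^1*109^1*223^1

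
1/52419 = 1/52419 = 0.00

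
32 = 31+1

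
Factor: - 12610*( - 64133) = 808717130 = 2^1*5^1 * 13^1*59^1 * 97^1* 1087^1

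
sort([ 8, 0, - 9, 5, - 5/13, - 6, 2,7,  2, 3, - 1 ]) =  [ - 9, - 6, - 1, - 5/13,0,2,  2, 3, 5,7 , 8 ] 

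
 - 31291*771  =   - 24125361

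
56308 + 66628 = 122936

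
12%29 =12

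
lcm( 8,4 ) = 8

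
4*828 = 3312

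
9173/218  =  42+17/218 = 42.08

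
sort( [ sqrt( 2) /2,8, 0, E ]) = [ 0, sqrt( 2)/2, E,8 ]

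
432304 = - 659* (- 656)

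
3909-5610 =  - 1701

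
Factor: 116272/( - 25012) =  - 172/37 = - 2^2*37^(  -  1 )*43^1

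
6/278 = 3/139 = 0.02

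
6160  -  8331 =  - 2171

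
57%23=11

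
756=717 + 39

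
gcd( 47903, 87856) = 1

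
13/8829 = 13/8829 = 0.00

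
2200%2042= 158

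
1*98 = 98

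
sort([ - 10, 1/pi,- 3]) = [-10, - 3, 1/pi]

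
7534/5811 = 1 + 1723/5811 = 1.30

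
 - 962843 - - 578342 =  - 384501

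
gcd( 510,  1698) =6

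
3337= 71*47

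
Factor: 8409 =3^1*2803^1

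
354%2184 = 354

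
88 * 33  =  2904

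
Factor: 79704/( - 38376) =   -  27/13 = -3^3 * 13^( - 1 ) 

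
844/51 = 16+28/51 =16.55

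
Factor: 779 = 19^1*41^1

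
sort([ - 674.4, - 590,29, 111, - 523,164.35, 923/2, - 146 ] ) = [ - 674.4, - 590, - 523,-146,29 , 111,164.35, 923/2 ] 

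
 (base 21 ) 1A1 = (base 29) ME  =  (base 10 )652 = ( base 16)28c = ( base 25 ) 112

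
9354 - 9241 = 113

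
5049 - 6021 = -972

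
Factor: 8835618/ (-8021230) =  -  3^1*5^( - 1)*7^( - 1)*11^1*19^( - 1)*37^( - 1)*163^( - 1)*133873^1 =-4417809/4010615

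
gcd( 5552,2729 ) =1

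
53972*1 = 53972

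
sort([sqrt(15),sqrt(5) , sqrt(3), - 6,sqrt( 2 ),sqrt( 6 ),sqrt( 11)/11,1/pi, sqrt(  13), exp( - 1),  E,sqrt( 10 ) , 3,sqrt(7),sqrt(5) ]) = [ - 6,sqrt (11)/11,  1/pi,  exp( - 1), sqrt( 2) , sqrt (3),sqrt( 5),sqrt( 5),  sqrt(6),sqrt(7), E,3 , sqrt( 10), sqrt( 13 ),  sqrt(15) ]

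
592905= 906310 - 313405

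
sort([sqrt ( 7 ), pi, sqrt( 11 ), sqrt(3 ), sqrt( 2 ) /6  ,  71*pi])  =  [sqrt( 2 ) /6, sqrt( 3) , sqrt (7 ), pi,sqrt( 11 ) , 71*pi] 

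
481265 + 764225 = 1245490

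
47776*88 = 4204288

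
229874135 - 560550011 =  - 330675876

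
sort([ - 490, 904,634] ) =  [ - 490, 634, 904]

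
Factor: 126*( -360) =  - 2^4 * 3^4 * 5^1*7^1 = - 45360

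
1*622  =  622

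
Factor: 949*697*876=579432828 = 2^2*3^1*13^1*17^1*41^1*73^2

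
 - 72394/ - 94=770  +  7/47 = 770.15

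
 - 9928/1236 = - 9+299/309   =  -8.03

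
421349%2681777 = 421349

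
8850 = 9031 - 181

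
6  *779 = 4674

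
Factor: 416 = 2^5*13^1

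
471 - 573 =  - 102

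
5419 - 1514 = 3905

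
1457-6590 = - 5133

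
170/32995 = 34/6599=0.01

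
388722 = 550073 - 161351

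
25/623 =25/623  =  0.04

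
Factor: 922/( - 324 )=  - 2^( -1)*3^( - 4 )*461^1 = - 461/162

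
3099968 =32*96874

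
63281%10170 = 2261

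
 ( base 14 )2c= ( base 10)40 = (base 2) 101000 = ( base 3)1111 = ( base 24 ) 1G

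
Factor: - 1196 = -2^2 * 13^1*23^1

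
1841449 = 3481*529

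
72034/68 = 36017/34 = 1059.32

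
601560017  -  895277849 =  - 293717832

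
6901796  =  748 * 9227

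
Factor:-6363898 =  - 2^1*19^1 * 167471^1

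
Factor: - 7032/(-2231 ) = 2^3 * 3^1*23^( - 1) * 97^( - 1)*293^1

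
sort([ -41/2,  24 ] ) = [ - 41/2, 24 ] 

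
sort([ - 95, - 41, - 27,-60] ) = [ - 95, - 60,  -  41 ,-27]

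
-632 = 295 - 927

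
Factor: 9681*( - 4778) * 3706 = - 171424061508   =  -2^2*3^1*7^1*17^1*109^1 *461^1 * 2389^1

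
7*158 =1106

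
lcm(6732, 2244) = 6732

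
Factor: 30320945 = 5^1*17^1*31^1*37^1*311^1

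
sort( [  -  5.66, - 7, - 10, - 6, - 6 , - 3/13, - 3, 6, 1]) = [ - 10, - 7, - 6, - 6 , - 5.66, - 3, - 3/13, 1, 6]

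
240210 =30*8007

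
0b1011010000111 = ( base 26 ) 8dl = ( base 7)22546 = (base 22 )bk3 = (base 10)5767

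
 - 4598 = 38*( - 121 )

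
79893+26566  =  106459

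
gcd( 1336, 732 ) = 4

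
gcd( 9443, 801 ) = 1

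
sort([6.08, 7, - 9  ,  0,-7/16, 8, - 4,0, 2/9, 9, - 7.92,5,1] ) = [ - 9,-7.92, - 4,-7/16, 0, 0, 2/9,  1,5,6.08,7, 8 , 9]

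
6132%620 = 552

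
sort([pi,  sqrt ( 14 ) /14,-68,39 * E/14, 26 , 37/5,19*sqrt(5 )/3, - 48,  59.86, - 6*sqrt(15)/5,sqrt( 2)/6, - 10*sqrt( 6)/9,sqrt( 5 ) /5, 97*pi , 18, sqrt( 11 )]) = [ - 68, - 48 , - 6*sqrt( 15 )/5, - 10*sqrt ( 6 ) /9,sqrt(2)/6, sqrt(14 )/14,  sqrt( 5 )/5,pi,sqrt( 11 ),37/5, 39 * E/14,  19*sqrt( 5 ) /3 , 18, 26, 59.86,97 * pi ]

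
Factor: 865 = 5^1*173^1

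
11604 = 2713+8891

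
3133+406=3539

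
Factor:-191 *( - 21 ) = 4011 = 3^1*7^1*191^1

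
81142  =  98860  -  17718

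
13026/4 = 6513/2 = 3256.50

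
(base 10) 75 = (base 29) 2h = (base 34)27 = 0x4B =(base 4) 1023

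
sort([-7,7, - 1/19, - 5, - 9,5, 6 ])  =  [ - 9,- 7, - 5,  -  1/19,5, 6, 7]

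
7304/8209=7304/8209 = 0.89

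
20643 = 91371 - 70728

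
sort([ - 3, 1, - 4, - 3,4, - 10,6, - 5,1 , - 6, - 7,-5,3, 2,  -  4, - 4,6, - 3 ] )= [ - 10, - 7 , -6, - 5,-5,  -  4, - 4, - 4, - 3, - 3, - 3,1, 1, 2,3, 4, 6,6]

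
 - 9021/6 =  - 1504 + 1/2 = - 1503.50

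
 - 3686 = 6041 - 9727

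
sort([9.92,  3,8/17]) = [8/17, 3,  9.92]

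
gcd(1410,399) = 3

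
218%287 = 218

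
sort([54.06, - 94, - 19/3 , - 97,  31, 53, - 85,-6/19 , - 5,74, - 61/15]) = [ -97, - 94, - 85,  -  19/3, -5, - 61/15,-6/19 , 31, 53,54.06,74]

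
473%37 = 29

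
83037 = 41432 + 41605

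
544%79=70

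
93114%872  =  682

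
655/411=1 + 244/411=   1.59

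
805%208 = 181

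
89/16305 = 89/16305= 0.01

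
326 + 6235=6561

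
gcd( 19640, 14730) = 4910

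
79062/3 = 26354 = 26354.00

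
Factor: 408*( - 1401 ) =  - 571608 = -  2^3*3^2*17^1 * 467^1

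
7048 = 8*881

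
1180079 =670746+509333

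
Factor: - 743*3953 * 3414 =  - 10027187706 = - 2^1 * 3^1 * 59^1*67^1*569^1*743^1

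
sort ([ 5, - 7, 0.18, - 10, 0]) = [ - 10 , - 7, 0, 0.18,5 ]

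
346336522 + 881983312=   1228319834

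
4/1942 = 2/971 = 0.00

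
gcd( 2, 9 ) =1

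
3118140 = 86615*36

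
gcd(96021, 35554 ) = 1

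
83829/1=83829=   83829.00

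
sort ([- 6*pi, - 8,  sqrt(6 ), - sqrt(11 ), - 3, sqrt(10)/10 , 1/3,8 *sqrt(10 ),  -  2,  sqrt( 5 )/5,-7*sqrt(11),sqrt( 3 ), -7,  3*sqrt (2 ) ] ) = [ - 7*sqrt (11),  -  6 * pi, - 8, - 7, - sqrt( 11), - 3, - 2,sqrt(10)/10,1/3, sqrt( 5) /5 , sqrt( 3) , sqrt(6 ),3*sqrt( 2 ),  8  *sqrt( 10 )]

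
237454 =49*4846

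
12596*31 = 390476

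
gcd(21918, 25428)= 78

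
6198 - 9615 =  - 3417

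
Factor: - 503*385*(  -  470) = 2^1*5^2 * 7^1*11^1*47^1*503^1 = 91017850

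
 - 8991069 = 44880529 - 53871598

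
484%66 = 22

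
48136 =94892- 46756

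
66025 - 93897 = - 27872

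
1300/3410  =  130/341  =  0.38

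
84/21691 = 84/21691   =  0.00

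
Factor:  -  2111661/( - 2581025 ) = 3^2*5^( - 2)*17^( - 1)*6073^( - 1)*234629^1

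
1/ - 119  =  -1+118/119=- 0.01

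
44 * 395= 17380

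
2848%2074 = 774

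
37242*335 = 12476070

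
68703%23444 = 21815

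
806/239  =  3 + 89/239  =  3.37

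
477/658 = 477/658 = 0.72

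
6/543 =2/181 = 0.01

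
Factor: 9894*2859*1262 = 35698125852 = 2^2*3^2*17^1*97^1*631^1*953^1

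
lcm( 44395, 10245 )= 133185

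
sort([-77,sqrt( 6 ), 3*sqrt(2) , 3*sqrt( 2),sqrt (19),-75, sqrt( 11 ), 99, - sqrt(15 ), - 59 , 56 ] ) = [-77,-75, - 59, - sqrt(15), sqrt( 6 ),sqrt ( 11 ), 3*sqrt(2 ), 3*sqrt( 2), sqrt (19 ) , 56,99] 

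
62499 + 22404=84903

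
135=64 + 71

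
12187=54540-42353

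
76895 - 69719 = 7176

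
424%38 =6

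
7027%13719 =7027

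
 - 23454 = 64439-87893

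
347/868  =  347/868 = 0.40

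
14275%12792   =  1483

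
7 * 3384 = 23688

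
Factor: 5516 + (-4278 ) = 2^1*619^1 = 1238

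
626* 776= 485776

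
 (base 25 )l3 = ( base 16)210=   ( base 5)4103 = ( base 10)528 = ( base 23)mm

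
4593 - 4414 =179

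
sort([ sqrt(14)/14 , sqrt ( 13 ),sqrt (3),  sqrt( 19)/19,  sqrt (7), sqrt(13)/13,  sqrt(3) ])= [ sqrt(19)/19,sqrt(14 ) /14,sqrt( 13) /13, sqrt(3 ), sqrt(3) , sqrt( 7), sqrt(13)]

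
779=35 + 744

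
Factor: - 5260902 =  - 2^1* 3^1*876817^1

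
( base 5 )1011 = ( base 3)11212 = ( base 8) 203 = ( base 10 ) 131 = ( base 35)3Q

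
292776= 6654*44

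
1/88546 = 1/88546 = 0.00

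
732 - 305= 427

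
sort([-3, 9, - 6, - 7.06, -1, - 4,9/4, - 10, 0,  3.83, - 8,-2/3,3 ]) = [ - 10, - 8,  -  7.06,-6, - 4 , - 3,- 1,- 2/3,0,9/4,3, 3.83,9]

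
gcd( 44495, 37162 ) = 1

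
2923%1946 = 977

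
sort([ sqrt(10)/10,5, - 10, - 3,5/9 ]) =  [ - 10, - 3,sqrt ( 10)/10, 5/9,5]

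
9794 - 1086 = 8708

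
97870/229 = 97870/229 = 427.38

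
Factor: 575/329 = 5^2*7^( - 1) * 23^1 * 47^( - 1 )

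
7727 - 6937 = 790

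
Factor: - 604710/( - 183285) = 13438/4073 = 2^1*4073^(-1) *6719^1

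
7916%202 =38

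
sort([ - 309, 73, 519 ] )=[ - 309, 73, 519]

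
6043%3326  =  2717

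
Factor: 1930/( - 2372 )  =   - 965/1186 = - 2^(- 1)*5^1*193^1*593^ (-1) 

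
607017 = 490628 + 116389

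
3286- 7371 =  - 4085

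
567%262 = 43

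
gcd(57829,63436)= 1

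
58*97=5626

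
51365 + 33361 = 84726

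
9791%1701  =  1286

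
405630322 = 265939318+139691004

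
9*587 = 5283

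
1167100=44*26525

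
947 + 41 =988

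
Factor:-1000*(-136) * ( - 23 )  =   - 2^6*5^3*17^1*23^1 = - 3128000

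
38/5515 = 38/5515 = 0.01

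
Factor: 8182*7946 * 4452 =289443093744 = 2^4*3^1 * 7^1*29^1*53^1*137^1 * 4091^1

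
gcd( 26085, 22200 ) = 555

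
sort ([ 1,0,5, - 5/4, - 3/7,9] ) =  [ - 5/4, - 3/7,0, 1, 5, 9] 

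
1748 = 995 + 753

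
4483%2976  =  1507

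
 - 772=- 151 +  - 621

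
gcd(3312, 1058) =46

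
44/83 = 44/83=   0.53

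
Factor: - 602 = - 2^1*7^1 * 43^1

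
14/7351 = 14/7351 = 0.00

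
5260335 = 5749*915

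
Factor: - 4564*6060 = -2^4*3^1 * 5^1*7^1 * 101^1*163^1 = - 27657840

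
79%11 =2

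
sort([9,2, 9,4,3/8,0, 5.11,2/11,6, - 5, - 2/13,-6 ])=[ - 6, - 5, -2/13,0,2/11,3/8, 2, 4, 5.11,6,  9, 9] 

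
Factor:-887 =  - 887^1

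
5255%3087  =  2168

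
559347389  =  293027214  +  266320175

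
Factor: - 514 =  - 2^1 * 257^1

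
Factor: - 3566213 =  - 7^1*131^1*3889^1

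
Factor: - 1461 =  - 3^1*487^1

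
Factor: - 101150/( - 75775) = 2^1*17^2*433^( - 1 )= 578/433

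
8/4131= 8/4131 =0.00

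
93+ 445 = 538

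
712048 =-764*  ( - 932)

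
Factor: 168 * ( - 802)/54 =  - 22456/9 = - 2^3*  3^(-2)* 7^1 * 401^1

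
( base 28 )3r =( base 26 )47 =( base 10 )111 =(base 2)1101111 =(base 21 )56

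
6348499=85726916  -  79378417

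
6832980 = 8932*765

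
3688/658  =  5 + 199/329= 5.60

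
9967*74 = 737558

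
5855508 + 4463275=10318783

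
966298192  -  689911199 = 276386993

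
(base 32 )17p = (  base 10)1273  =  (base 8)2371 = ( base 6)5521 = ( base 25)20n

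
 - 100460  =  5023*( - 20)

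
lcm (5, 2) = 10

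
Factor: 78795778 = 2^1*39397889^1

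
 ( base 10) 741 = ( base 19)210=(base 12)519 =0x2e5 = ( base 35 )l6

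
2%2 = 0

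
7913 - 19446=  - 11533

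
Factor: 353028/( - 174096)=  - 2^( - 2 ) *3^( - 2 )*73^1 = - 73/36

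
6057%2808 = 441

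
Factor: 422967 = 3^1*140989^1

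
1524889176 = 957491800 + 567397376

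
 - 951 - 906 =-1857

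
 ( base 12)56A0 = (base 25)F9O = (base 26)E64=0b10010110011000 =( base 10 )9624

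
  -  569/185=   -  569/185 =- 3.08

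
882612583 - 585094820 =297517763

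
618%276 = 66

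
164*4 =656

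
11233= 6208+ 5025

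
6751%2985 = 781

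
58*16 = 928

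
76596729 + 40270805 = 116867534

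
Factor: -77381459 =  - 97^1*797747^1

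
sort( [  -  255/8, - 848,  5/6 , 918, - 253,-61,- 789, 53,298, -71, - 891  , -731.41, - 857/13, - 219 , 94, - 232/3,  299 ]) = [ - 891, - 848, - 789,-731.41, - 253, - 219, - 232/3 , - 71, - 857/13, - 61, - 255/8,5/6,53, 94,298,299,  918 ]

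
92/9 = 10 + 2/9  =  10.22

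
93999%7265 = 6819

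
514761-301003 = 213758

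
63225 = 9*7025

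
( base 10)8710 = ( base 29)AAA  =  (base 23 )gag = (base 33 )7WV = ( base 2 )10001000000110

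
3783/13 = 291  =  291.00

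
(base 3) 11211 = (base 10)130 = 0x82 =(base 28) 4i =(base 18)74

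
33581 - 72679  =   -39098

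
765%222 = 99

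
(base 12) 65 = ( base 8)115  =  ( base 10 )77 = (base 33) 2B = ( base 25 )32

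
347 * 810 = 281070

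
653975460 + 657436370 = 1311411830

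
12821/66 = 12821/66 = 194.26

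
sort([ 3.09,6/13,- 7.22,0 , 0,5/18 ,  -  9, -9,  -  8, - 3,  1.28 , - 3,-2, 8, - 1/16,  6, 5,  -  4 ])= [ - 9 , - 9 , - 8 ,-7.22,- 4 , - 3, - 3,-2, - 1/16,0,0,5/18,  6/13,1.28, 3.09, 5, 6,8] 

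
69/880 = 69/880=0.08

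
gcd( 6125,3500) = 875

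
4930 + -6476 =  - 1546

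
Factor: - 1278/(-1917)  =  2^1 * 3^( - 1)  =  2/3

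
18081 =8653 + 9428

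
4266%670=246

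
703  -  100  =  603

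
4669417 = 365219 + 4304198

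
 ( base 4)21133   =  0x25f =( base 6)2451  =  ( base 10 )607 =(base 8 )1137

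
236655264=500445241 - 263789977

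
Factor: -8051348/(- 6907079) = 2^2*31^(-1 )  *37^1 *97^ ( - 1)*2297^(-1 )*54401^1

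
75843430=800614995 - 724771565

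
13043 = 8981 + 4062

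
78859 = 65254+13605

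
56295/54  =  2085/2 = 1042.50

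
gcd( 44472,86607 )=3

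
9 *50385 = 453465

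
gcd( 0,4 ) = 4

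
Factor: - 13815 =-3^2*5^1*307^1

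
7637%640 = 597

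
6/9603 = 2/3201 = 0.00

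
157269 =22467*7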